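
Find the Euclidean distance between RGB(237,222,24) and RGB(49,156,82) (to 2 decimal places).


d = √[(R₁-R₂)² + (G₁-G₂)² + (B₁-B₂)²]
d = √[(237-49)² + (222-156)² + (24-82)²]
d = √[35344 + 4356 + 3364]
d = √43064
d ≈ 207.52


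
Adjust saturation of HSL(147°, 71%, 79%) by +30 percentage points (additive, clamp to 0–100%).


Original S = 71%
Adjustment = +30 percentage points
New S = 71 + (30) = 101
Clamp to [0, 100] → 100
= HSL(147°, 100%, 79%)


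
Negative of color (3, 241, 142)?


Invert: (255-R, 255-G, 255-B)
R: 255-3 = 252
G: 255-241 = 14
B: 255-142 = 113
= RGB(252, 14, 113)


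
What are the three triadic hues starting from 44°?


Triadic: equally spaced at 120° intervals
H1 = 44°
H2 = (44 + 120) mod 360 = 164°
H3 = (44 + 240) mod 360 = 284°
Triadic = 44°, 164°, 284°


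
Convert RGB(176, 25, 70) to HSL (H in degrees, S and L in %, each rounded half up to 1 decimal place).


Normalize: R'=176/255≈0.6902, G'=25/255≈0.0980, B'=70/255≈0.2745
Max=176/255, Min=25/255, Δ=Max-Min=151/255
L = (Max+Min)/2 = (176+25)/510 = 201/510 = 0.39411… → L = 39.4%
L ≤ 0.5 → S = Δ/(Max+Min) = 151/(176+25) = 151/201 = 0.75124… → S = 75.1%
(the 1/255 factors cancel in S and H, so raw channel differences can be used)
Max is R' → H = 60 × (((G-B)/Δ) mod 6) = 60 × (((25-70)/151) mod 6)
  (-45)/151 = -0.2980…; negative, so add 6 → 5.7019…
  H = 60 × 5.7019… = 342.119…° → H = 342.1°
= HSL(342.1°, 75.1%, 39.4%)


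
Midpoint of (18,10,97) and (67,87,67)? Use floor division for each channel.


Midpoint: each channel = ⌊(C₁+C₂)/2⌋
R: ⌊(18+67)/2⌋ = 42
G: ⌊(10+87)/2⌋ = 48
B: ⌊(97+67)/2⌋ = 82
= RGB(42, 48, 82)


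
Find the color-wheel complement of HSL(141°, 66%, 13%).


Complement = opposite side of color wheel = hue + 180°
H' = (141 + 180) mod 360 = 321°
S and L unchanged.
= HSL(321°, 66%, 13%)


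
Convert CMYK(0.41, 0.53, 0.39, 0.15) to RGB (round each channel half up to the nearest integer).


R = 255 × (1-C) × (1-K) = 255 × 0.59 × 0.85 = 127.8825 → 128
G = 255 × (1-M) × (1-K) = 255 × 0.47 × 0.85 = 101.8725 → 102
B = 255 × (1-Y) × (1-K) = 255 × 0.61 × 0.85 = 132.2175 → 132
= RGB(128, 102, 132)


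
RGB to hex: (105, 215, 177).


R = 105 → 69 (hex)
G = 215 → D7 (hex)
B = 177 → B1 (hex)
Hex = #69D7B1


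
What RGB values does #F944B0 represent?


F9 → 249 (R)
44 → 68 (G)
B0 → 176 (B)
= RGB(249, 68, 176)


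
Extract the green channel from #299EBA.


Color: #299EBA
R = 29 = 41
G = 9E = 158
B = BA = 186
Green = 158


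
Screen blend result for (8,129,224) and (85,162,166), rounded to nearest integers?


Screen: C = 255 - (255-A)×(255-B)/255, rounded to nearest integer
R: 255 - (255-8)×(255-85)/255 = 255 - 41990/255 ≈ 255 - 164.667 = 90.333 → 90
G: 255 - (255-129)×(255-162)/255 = 255 - 11718/255 ≈ 255 - 45.953 = 209.047 → 209
B: 255 - (255-224)×(255-166)/255 = 255 - 2759/255 ≈ 255 - 10.820 = 244.180 → 244
= RGB(90, 209, 244)


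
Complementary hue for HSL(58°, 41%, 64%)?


Complement = opposite side of color wheel = hue + 180°
H' = (58 + 180) mod 360 = 238°
S and L unchanged.
= HSL(238°, 41%, 64%)


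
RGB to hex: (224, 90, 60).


R = 224 → E0 (hex)
G = 90 → 5A (hex)
B = 60 → 3C (hex)
Hex = #E05A3C


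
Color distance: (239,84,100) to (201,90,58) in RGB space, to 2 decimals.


d = √[(R₁-R₂)² + (G₁-G₂)² + (B₁-B₂)²]
d = √[(239-201)² + (84-90)² + (100-58)²]
d = √[1444 + 36 + 1764]
d = √3244
d ≈ 56.96


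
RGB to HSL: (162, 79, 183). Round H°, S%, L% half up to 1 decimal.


Normalize: R'=162/255≈0.6353, G'=79/255≈0.3098, B'=183/255≈0.7176
Max=183/255, Min=79/255, Δ=Max-Min=104/255
L = (Max+Min)/2 = (183+79)/510 = 262/510 = 0.51372… → L = 51.4%
L > 0.5 → S = Δ/(2-Max-Min) = 104/(510-183-79) = 104/248 = 0.41935… → S = 41.9%
(the 1/255 factors cancel in S and H, so raw channel differences can be used)
Max is B' → H = 60 × ((R-G)/Δ + 4) = 60 × ((162-79)/104 + 4)
  83/104 + 4 = 0.7980… + 4 = 4.7980…
  H = 60 × 4.7980… = 287.884…° → H = 287.9°
= HSL(287.9°, 41.9%, 51.4%)


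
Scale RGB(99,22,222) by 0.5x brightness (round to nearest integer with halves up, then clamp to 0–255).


Multiply each channel by 0.5, round half up, clamp to [0, 255]
R: 99×0.5 = 49.5 → round → 50
G: 22×0.5 = 11
B: 222×0.5 = 111
= RGB(50, 11, 111)


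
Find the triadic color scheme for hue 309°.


Triadic: equally spaced at 120° intervals
H1 = 309°
H2 = (309 + 120) mod 360 = 69°
H3 = (309 + 240) mod 360 = 189°
Triadic = 309°, 69°, 189°


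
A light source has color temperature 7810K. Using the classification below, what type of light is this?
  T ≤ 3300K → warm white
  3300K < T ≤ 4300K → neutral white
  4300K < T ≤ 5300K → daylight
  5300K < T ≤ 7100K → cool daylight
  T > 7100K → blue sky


Temperature: 7810K
7810K > 7100K → blue sky
Classification: blue sky


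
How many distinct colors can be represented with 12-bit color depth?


Colors = 2^bits = 2^12
= 4,096 colors


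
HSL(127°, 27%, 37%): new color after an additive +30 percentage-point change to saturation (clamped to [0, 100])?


Original S = 27%
Adjustment = +30 percentage points
New S = 27 + (30) = 57
Clamp to [0, 100] → 57
= HSL(127°, 57%, 37%)


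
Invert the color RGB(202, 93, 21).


Invert: (255-R, 255-G, 255-B)
R: 255-202 = 53
G: 255-93 = 162
B: 255-21 = 234
= RGB(53, 162, 234)


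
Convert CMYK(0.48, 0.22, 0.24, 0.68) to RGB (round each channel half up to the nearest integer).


R = 255 × (1-C) × (1-K) = 255 × 0.52 × 0.32 = 42.432 → 42
G = 255 × (1-M) × (1-K) = 255 × 0.78 × 0.32 = 63.648 → 64
B = 255 × (1-Y) × (1-K) = 255 × 0.76 × 0.32 = 62.016 → 62
= RGB(42, 64, 62)


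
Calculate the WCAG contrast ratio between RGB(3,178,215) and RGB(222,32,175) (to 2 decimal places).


Linearize each sRGB channel c=v/255: c/12.92 if c ≤ 0.04045 else ((c+0.055)/1.055)^2.4
L = 0.2126×R_lin + 0.7152×G_lin + 0.0722×B_lin
Color 1 (3,178,215):
  R=3: 3/255≈0.0118 ≤ 0.04045 → 0.0118/12.92 ≈ 0.00091
  G=178: 178/255≈0.6980 > 0.04045 → ((0.6980+0.055)/1.055)^2.4 ≈ 0.44520
  B=215: 215/255≈0.8431 > 0.04045 → ((0.8431+0.055)/1.055)^2.4 ≈ 0.67954
  L1 = 0.2126×0.00091 + 0.7152×0.44520 + 0.0722×0.67954 ≈ 0.36766
Color 2 (222,32,175):
  R=222: 222/255≈0.8706 > 0.04045 → ((0.8706+0.055)/1.055)^2.4 ≈ 0.73046
  G=32: 32/255≈0.1255 > 0.04045 → ((0.1255+0.055)/1.055)^2.4 ≈ 0.01444
  B=175: 175/255≈0.6863 > 0.04045 → ((0.6863+0.055)/1.055)^2.4 ≈ 0.42869
  L2 = 0.2126×0.73046 + 0.7152×0.01444 + 0.0722×0.42869 ≈ 0.19658
Lighter = 0.36766, Darker = 0.19658
Ratio = (L_lighter + 0.05) / (L_darker + 0.05)
Ratio = (0.36766 + 0.05) / (0.19658 + 0.05) = 0.41766 / 0.24658 ≈ 1.6938
Ratio ≈ 1.69:1


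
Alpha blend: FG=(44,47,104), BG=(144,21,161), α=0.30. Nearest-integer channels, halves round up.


C = α×F + (1-α)×B, with 1-α = 0.70
R: 0.30×44 + 0.70×144 = 13.20 + 100.80 = 114.00 → 114
G: 0.30×47 + 0.70×21 = 14.10 + 14.70 = 28.80 → 29
B: 0.30×104 + 0.70×161 = 31.20 + 112.70 = 143.90 → 144
= RGB(114, 29, 144)


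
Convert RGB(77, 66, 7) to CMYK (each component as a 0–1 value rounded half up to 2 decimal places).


R'=77/255≈0.3020, G'=66/255≈0.2588, B'=7/255≈0.0275
K = 1 - max(R',G',B') = 1 - 77/255 = 178/255 = 0.69803… → 0.70
(1-R'-K)/(1-K) simplifies to (max-R)/max with max = 77:
C = (77-77)/77 = 0/77 = 0 → 0.00
M = (77-66)/77 = 11/77 = 0.14285… → 0.14
Y = (77-7)/77 = 70/77 = 0.90909… → 0.91
= CMYK(0.00, 0.14, 0.91, 0.70)


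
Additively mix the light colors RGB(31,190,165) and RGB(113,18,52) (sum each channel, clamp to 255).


Additive: each channel = min(255, C₁+C₂)
R: 31+113 = 144 → 144
G: 190+18 = 208 → 208
B: 165+52 = 217 → 217
= RGB(144, 208, 217)


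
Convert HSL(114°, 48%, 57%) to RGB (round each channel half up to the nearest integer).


H=114°, S=0.48, L=0.57
C = (1-|2L-1|)×S = (1-|0.14|)×0.48 = 0.4128
H' = H/60 = 114/60 ≈ 1.9000; X = C×(1-|H' mod 2 - 1|) = 0.04128
m = L - C/2 = 0.57 - 0.2064 = 0.3636
Sector ⌊H'⌋ = 1 → (R',G',B') = (0.04128, 0.4128, 0.0)
RGB = ((R'+m)×255, (G'+m)×255, (B'+m)×255) = (103.2444, 197.982, 92.718)
Round half up → RGB(103, 198, 93)


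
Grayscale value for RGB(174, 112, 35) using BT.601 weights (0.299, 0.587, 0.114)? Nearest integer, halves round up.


Gray = 0.299×R + 0.587×G + 0.114×B
Gray = 0.299×174 + 0.587×112 + 0.114×35
Gray = 52.026 + 65.744 + 3.990
Gray = 121.760 → round half up → 122
Gray = 122


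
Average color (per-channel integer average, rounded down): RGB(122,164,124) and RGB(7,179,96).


Midpoint: each channel = ⌊(C₁+C₂)/2⌋
R: ⌊(122+7)/2⌋ = 64
G: ⌊(164+179)/2⌋ = 171
B: ⌊(124+96)/2⌋ = 110
= RGB(64, 171, 110)


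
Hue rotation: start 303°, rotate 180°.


New hue = (H + rotation) mod 360
New hue = (303 + 180) mod 360
= 483 mod 360
= 123°


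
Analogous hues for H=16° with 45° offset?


Base hue: 16°
Left analog: (16 - 45) mod 360 = 331°
Right analog: (16 + 45) mod 360 = 61°
Analogous hues = 331° and 61°


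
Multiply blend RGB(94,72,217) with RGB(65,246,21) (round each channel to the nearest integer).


Multiply: C = A×B/255, rounded to nearest integer
R: 94×65/255 = 6110/255 ≈ 23.961 → 24
G: 72×246/255 = 17712/255 ≈ 69.459 → 69
B: 217×21/255 = 4557/255 ≈ 17.871 → 18
= RGB(24, 69, 18)


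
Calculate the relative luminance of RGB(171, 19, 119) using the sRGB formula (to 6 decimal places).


Linearize each channel (sRGB transfer function): c = v/255; c_lin = c/12.92 if c ≤ 0.04045, else ((c+0.055)/1.055)^2.4
  R: 171/255 ≈ 0.670588 > 0.04045 → ((0.670588+0.055)/1.055)^2.4 ≈ 0.407240
  G: 19/255 ≈ 0.074510 > 0.04045 → ((0.074510+0.055)/1.055)^2.4 ≈ 0.006512
  B: 119/255 ≈ 0.466667 > 0.04045 → ((0.466667+0.055)/1.055)^2.4 ≈ 0.184475
R_lin = 0.407240, G_lin = 0.006512, B_lin = 0.184475
L = 0.2126×R + 0.7152×G + 0.0722×B
L = 0.2126×0.407240 + 0.7152×0.006512 + 0.0722×0.184475
L ≈ 0.104556


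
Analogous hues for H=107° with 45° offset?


Base hue: 107°
Left analog: (107 - 45) mod 360 = 62°
Right analog: (107 + 45) mod 360 = 152°
Analogous hues = 62° and 152°


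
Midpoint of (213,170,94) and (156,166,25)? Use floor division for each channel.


Midpoint: each channel = ⌊(C₁+C₂)/2⌋
R: ⌊(213+156)/2⌋ = 184
G: ⌊(170+166)/2⌋ = 168
B: ⌊(94+25)/2⌋ = 59
= RGB(184, 168, 59)


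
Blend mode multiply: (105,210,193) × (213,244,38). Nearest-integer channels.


Multiply: C = A×B/255, rounded to nearest integer
R: 105×213/255 = 22365/255 ≈ 87.706 → 88
G: 210×244/255 = 51240/255 ≈ 200.941 → 201
B: 193×38/255 = 7334/255 ≈ 28.761 → 29
= RGB(88, 201, 29)


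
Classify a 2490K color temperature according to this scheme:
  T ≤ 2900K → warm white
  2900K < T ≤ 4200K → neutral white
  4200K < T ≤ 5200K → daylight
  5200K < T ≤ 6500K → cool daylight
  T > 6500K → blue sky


Temperature: 2490K
2490K ≤ 2900K → warm white
Classification: warm white


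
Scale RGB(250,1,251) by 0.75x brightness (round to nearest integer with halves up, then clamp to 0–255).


Multiply each channel by 0.75, round half up, clamp to [0, 255]
R: 250×0.75 = 187.5 → round → 188
G: 1×0.75 = 0.75 → round → 1
B: 251×0.75 = 188.25 → round → 188
= RGB(188, 1, 188)


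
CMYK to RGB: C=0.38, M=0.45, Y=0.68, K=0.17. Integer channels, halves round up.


R = 255 × (1-C) × (1-K) = 255 × 0.62 × 0.83 = 131.223 → 131
G = 255 × (1-M) × (1-K) = 255 × 0.55 × 0.83 = 116.4075 → 116
B = 255 × (1-Y) × (1-K) = 255 × 0.32 × 0.83 = 67.728 → 68
= RGB(131, 116, 68)


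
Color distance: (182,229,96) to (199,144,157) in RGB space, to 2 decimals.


d = √[(R₁-R₂)² + (G₁-G₂)² + (B₁-B₂)²]
d = √[(182-199)² + (229-144)² + (96-157)²]
d = √[289 + 7225 + 3721]
d = √11235
d ≈ 106.00


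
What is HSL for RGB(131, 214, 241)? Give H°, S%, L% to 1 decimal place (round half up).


Normalize: R'=131/255≈0.5137, G'=214/255≈0.8392, B'=241/255≈0.9451
Max=241/255, Min=131/255, Δ=Max-Min=110/255
L = (Max+Min)/2 = (241+131)/510 = 372/510 = 0.72941… → L = 72.9%
L > 0.5 → S = Δ/(2-Max-Min) = 110/(510-241-131) = 110/138 = 0.79710… → S = 79.7%
(the 1/255 factors cancel in S and H, so raw channel differences can be used)
Max is B' → H = 60 × ((R-G)/Δ + 4) = 60 × ((131-214)/110 + 4)
  -83/110 + 4 = -0.7545… + 4 = 3.2454…
  H = 60 × 3.2454… = 194.727…° → H = 194.7°
= HSL(194.7°, 79.7%, 72.9%)


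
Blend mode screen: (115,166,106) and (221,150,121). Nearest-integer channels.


Screen: C = 255 - (255-A)×(255-B)/255, rounded to nearest integer
R: 255 - (255-115)×(255-221)/255 = 255 - 4760/255 ≈ 255 - 18.667 = 236.333 → 236
G: 255 - (255-166)×(255-150)/255 = 255 - 9345/255 ≈ 255 - 36.647 = 218.353 → 218
B: 255 - (255-106)×(255-121)/255 = 255 - 19966/255 ≈ 255 - 78.298 = 176.702 → 177
= RGB(236, 218, 177)


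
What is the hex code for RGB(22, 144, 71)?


R = 22 → 16 (hex)
G = 144 → 90 (hex)
B = 71 → 47 (hex)
Hex = #169047


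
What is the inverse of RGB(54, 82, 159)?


Invert: (255-R, 255-G, 255-B)
R: 255-54 = 201
G: 255-82 = 173
B: 255-159 = 96
= RGB(201, 173, 96)


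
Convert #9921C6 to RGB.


99 → 153 (R)
21 → 33 (G)
C6 → 198 (B)
= RGB(153, 33, 198)


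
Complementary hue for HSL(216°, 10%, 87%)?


Complement = opposite side of color wheel = hue + 180°
H' = (216 + 180) mod 360 = 36°
S and L unchanged.
= HSL(36°, 10%, 87%)


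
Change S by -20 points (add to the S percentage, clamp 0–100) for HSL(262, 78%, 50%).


Original S = 78%
Adjustment = -20 percentage points
New S = 78 + (-20) = 58
Clamp to [0, 100] → 58
= HSL(262°, 58%, 50%)


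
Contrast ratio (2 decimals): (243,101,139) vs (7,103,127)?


Linearize each sRGB channel c=v/255: c/12.92 if c ≤ 0.04045 else ((c+0.055)/1.055)^2.4
L = 0.2126×R_lin + 0.7152×G_lin + 0.0722×B_lin
Color 1 (243,101,139):
  R=243: 243/255≈0.9529 > 0.04045 → ((0.9529+0.055)/1.055)^2.4 ≈ 0.89627
  G=101: 101/255≈0.3961 > 0.04045 → ((0.3961+0.055)/1.055)^2.4 ≈ 0.13014
  B=139: 139/255≈0.5451 > 0.04045 → ((0.5451+0.055)/1.055)^2.4 ≈ 0.25818
  L1 = 0.2126×0.89627 + 0.7152×0.13014 + 0.0722×0.25818 ≈ 0.30226
Color 2 (7,103,127):
  R=7: 7/255≈0.0275 ≤ 0.04045 → 0.0275/12.92 ≈ 0.00212
  G=103: 103/255≈0.4039 > 0.04045 → ((0.4039+0.055)/1.055)^2.4 ≈ 0.13563
  B=127: 127/255≈0.4980 > 0.04045 → ((0.4980+0.055)/1.055)^2.4 ≈ 0.21223
  L2 = 0.2126×0.00212 + 0.7152×0.13563 + 0.0722×0.21223 ≈ 0.11278
Lighter = 0.30226, Darker = 0.11278
Ratio = (L_lighter + 0.05) / (L_darker + 0.05)
Ratio = (0.30226 + 0.05) / (0.11278 + 0.05) = 0.35226 / 0.16278 ≈ 2.1640
Ratio ≈ 2.16:1


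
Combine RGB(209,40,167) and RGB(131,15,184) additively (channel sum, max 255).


Additive: each channel = min(255, C₁+C₂)
R: 209+131 = 340 → 255
G: 40+15 = 55 → 55
B: 167+184 = 351 → 255
= RGB(255, 55, 255)


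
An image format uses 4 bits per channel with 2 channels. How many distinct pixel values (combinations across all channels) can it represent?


Total bits = 4 bits/channel × 2 channels = 8 bits
Distinct pixel values = 2^8
= 256 pixel values


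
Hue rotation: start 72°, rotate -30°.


New hue = (H + rotation) mod 360
New hue = (72 -30) mod 360
= 42 mod 360
= 42°


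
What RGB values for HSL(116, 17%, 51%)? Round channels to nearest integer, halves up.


H=116°, S=0.17, L=0.51
C = (1-|2L-1|)×S = (1-|0.02|)×0.17 = 0.1666
H' = H/60 = 116/60 ≈ 1.9333; X = C×(1-|H' mod 2 - 1|) ≈ 0.0111
m = L - C/2 = 0.51 - 0.0833 = 0.4267
Sector ⌊H'⌋ = 1 → (R',G',B') = (≈0.0111, 0.1666, 0.0)
RGB = ((R'+m)×255, (G'+m)×255, (B'+m)×255) = (111.6407, 151.2915, 108.8085)
Round half up → RGB(112, 151, 109)


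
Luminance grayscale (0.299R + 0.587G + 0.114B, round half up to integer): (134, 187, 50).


Gray = 0.299×R + 0.587×G + 0.114×B
Gray = 0.299×134 + 0.587×187 + 0.114×50
Gray = 40.066 + 109.769 + 5.700
Gray = 155.535 → round half up → 156
Gray = 156


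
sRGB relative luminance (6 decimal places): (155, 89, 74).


Linearize each channel (sRGB transfer function): c = v/255; c_lin = c/12.92 if c ≤ 0.04045, else ((c+0.055)/1.055)^2.4
  R: 155/255 ≈ 0.607843 > 0.04045 → ((0.607843+0.055)/1.055)^2.4 ≈ 0.327778
  G: 89/255 ≈ 0.349020 > 0.04045 → ((0.349020+0.055)/1.055)^2.4 ≈ 0.099899
  B: 74/255 ≈ 0.290196 > 0.04045 → ((0.290196+0.055)/1.055)^2.4 ≈ 0.068478
R_lin = 0.327778, G_lin = 0.099899, B_lin = 0.068478
L = 0.2126×R + 0.7152×G + 0.0722×B
L = 0.2126×0.327778 + 0.7152×0.099899 + 0.0722×0.068478
L ≈ 0.146077


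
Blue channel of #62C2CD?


Color: #62C2CD
R = 62 = 98
G = C2 = 194
B = CD = 205
Blue = 205


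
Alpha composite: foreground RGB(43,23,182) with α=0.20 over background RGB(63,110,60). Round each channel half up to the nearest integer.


C = α×F + (1-α)×B, with 1-α = 0.80
R: 0.20×43 + 0.80×63 = 8.60 + 50.40 = 59.00 → 59
G: 0.20×23 + 0.80×110 = 4.60 + 88.00 = 92.60 → 93
B: 0.20×182 + 0.80×60 = 36.40 + 48.00 = 84.40 → 84
= RGB(59, 93, 84)


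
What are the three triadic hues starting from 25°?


Triadic: equally spaced at 120° intervals
H1 = 25°
H2 = (25 + 120) mod 360 = 145°
H3 = (25 + 240) mod 360 = 265°
Triadic = 25°, 145°, 265°


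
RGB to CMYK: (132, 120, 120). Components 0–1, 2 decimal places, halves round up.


R'=132/255≈0.5176, G'=120/255≈0.4706, B'=120/255≈0.4706
K = 1 - max(R',G',B') = 1 - 132/255 = 123/255 = 0.48235… → 0.48
(1-R'-K)/(1-K) simplifies to (max-R)/max with max = 132:
C = (132-132)/132 = 0/132 = 0 → 0.00
M = (132-120)/132 = 12/132 = 0.09090… → 0.09
Y = (132-120)/132 = 12/132 = 0.09090… → 0.09
= CMYK(0.00, 0.09, 0.09, 0.48)


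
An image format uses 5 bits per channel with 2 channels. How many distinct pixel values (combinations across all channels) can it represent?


Total bits = 5 bits/channel × 2 channels = 10 bits
Distinct pixel values = 2^10
= 1,024 pixel values


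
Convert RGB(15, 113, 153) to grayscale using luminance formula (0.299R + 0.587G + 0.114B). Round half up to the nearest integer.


Gray = 0.299×R + 0.587×G + 0.114×B
Gray = 0.299×15 + 0.587×113 + 0.114×153
Gray = 4.485 + 66.331 + 17.442
Gray = 88.258 → round half up → 88
Gray = 88


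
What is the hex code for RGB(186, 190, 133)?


R = 186 → BA (hex)
G = 190 → BE (hex)
B = 133 → 85 (hex)
Hex = #BABE85


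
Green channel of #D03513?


Color: #D03513
R = D0 = 208
G = 35 = 53
B = 13 = 19
Green = 53


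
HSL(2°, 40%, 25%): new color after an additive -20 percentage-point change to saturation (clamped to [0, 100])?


Original S = 40%
Adjustment = -20 percentage points
New S = 40 + (-20) = 20
Clamp to [0, 100] → 20
= HSL(2°, 20%, 25%)


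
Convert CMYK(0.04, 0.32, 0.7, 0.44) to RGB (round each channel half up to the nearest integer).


R = 255 × (1-C) × (1-K) = 255 × 0.96 × 0.56 = 137.088 → 137
G = 255 × (1-M) × (1-K) = 255 × 0.68 × 0.56 = 97.104 → 97
B = 255 × (1-Y) × (1-K) = 255 × 0.30 × 0.56 = 42.84 → 43
= RGB(137, 97, 43)


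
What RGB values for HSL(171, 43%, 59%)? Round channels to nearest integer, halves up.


H=171°, S=0.43, L=0.59
C = (1-|2L-1|)×S = (1-|0.18|)×0.43 = 0.3526
H' = H/60 = 171/60 ≈ 2.8500; X = C×(1-|H' mod 2 - 1|) = 0.29971
m = L - C/2 = 0.59 - 0.1763 = 0.4137
Sector ⌊H'⌋ = 2 → (R',G',B') = (0.0, 0.3526, 0.29971)
RGB = ((R'+m)×255, (G'+m)×255, (B'+m)×255) = (105.4935, 195.4065, 181.91955)
Round half up → RGB(105, 195, 182)


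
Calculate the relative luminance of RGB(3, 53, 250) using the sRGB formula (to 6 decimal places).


Linearize each channel (sRGB transfer function): c = v/255; c_lin = c/12.92 if c ≤ 0.04045, else ((c+0.055)/1.055)^2.4
  R: 3/255 ≈ 0.011765 ≤ 0.04045 → 0.011765/12.92 ≈ 0.000911
  G: 53/255 ≈ 0.207843 > 0.04045 → ((0.207843+0.055)/1.055)^2.4 ≈ 0.035601
  B: 250/255 ≈ 0.980392 > 0.04045 → ((0.980392+0.055)/1.055)^2.4 ≈ 0.955973
R_lin = 0.000911, G_lin = 0.035601, B_lin = 0.955973
L = 0.2126×R + 0.7152×G + 0.0722×B
L = 0.2126×0.000911 + 0.7152×0.035601 + 0.0722×0.955973
L ≈ 0.094677


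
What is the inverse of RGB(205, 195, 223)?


Invert: (255-R, 255-G, 255-B)
R: 255-205 = 50
G: 255-195 = 60
B: 255-223 = 32
= RGB(50, 60, 32)


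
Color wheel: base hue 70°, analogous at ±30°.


Base hue: 70°
Left analog: (70 - 30) mod 360 = 40°
Right analog: (70 + 30) mod 360 = 100°
Analogous hues = 40° and 100°


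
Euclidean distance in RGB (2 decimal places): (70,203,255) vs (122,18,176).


d = √[(R₁-R₂)² + (G₁-G₂)² + (B₁-B₂)²]
d = √[(70-122)² + (203-18)² + (255-176)²]
d = √[2704 + 34225 + 6241]
d = √43170
d ≈ 207.77


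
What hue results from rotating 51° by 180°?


New hue = (H + rotation) mod 360
New hue = (51 + 180) mod 360
= 231 mod 360
= 231°


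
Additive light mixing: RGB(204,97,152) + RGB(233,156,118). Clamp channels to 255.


Additive: each channel = min(255, C₁+C₂)
R: 204+233 = 437 → 255
G: 97+156 = 253 → 253
B: 152+118 = 270 → 255
= RGB(255, 253, 255)


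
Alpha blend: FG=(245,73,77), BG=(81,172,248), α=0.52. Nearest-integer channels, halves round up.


C = α×F + (1-α)×B, with 1-α = 0.48
R: 0.52×245 + 0.48×81 = 127.40 + 38.88 = 166.28 → 166
G: 0.52×73 + 0.48×172 = 37.96 + 82.56 = 120.52 → 121
B: 0.52×77 + 0.48×248 = 40.04 + 119.04 = 159.08 → 159
= RGB(166, 121, 159)


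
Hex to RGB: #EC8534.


EC → 236 (R)
85 → 133 (G)
34 → 52 (B)
= RGB(236, 133, 52)


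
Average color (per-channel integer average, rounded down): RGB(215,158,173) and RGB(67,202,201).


Midpoint: each channel = ⌊(C₁+C₂)/2⌋
R: ⌊(215+67)/2⌋ = 141
G: ⌊(158+202)/2⌋ = 180
B: ⌊(173+201)/2⌋ = 187
= RGB(141, 180, 187)


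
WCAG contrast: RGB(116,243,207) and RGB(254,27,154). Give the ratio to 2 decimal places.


Linearize each sRGB channel c=v/255: c/12.92 if c ≤ 0.04045 else ((c+0.055)/1.055)^2.4
L = 0.2126×R_lin + 0.7152×G_lin + 0.0722×B_lin
Color 1 (116,243,207):
  R=116: 116/255≈0.4549 > 0.04045 → ((0.4549+0.055)/1.055)^2.4 ≈ 0.17465
  G=243: 243/255≈0.9529 > 0.04045 → ((0.9529+0.055)/1.055)^2.4 ≈ 0.89627
  B=207: 207/255≈0.8118 > 0.04045 → ((0.8118+0.055)/1.055)^2.4 ≈ 0.62396
  L1 = 0.2126×0.17465 + 0.7152×0.89627 + 0.0722×0.62396 ≈ 0.72319
Color 2 (254,27,154):
  R=254: 254/255≈0.9961 > 0.04045 → ((0.9961+0.055)/1.055)^2.4 ≈ 0.99110
  G=27: 27/255≈0.1059 > 0.04045 → ((0.1059+0.055)/1.055)^2.4 ≈ 0.01096
  B=154: 154/255≈0.6039 > 0.04045 → ((0.6039+0.055)/1.055)^2.4 ≈ 0.32314
  L2 = 0.2126×0.99110 + 0.7152×0.01096 + 0.0722×0.32314 ≈ 0.24188
Lighter = 0.72319, Darker = 0.24188
Ratio = (L_lighter + 0.05) / (L_darker + 0.05)
Ratio = (0.72319 + 0.05) / (0.24188 + 0.05) = 0.77319 / 0.29188 ≈ 2.6490
Ratio ≈ 2.65:1


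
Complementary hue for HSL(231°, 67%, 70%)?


Complement = opposite side of color wheel = hue + 180°
H' = (231 + 180) mod 360 = 51°
S and L unchanged.
= HSL(51°, 67%, 70%)


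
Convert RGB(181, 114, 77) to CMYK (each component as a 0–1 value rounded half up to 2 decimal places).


R'=181/255≈0.7098, G'=114/255≈0.4471, B'=77/255≈0.3020
K = 1 - max(R',G',B') = 1 - 181/255 = 74/255 = 0.29019… → 0.29
(1-R'-K)/(1-K) simplifies to (max-R)/max with max = 181:
C = (181-181)/181 = 0/181 = 0 → 0.00
M = (181-114)/181 = 67/181 = 0.37016… → 0.37
Y = (181-77)/181 = 104/181 = 0.57458… → 0.57
= CMYK(0.00, 0.37, 0.57, 0.29)


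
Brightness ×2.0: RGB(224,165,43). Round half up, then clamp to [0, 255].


Multiply each channel by 2.0, round half up, clamp to [0, 255]
R: 224×2.0 = 448 → clamp → 255
G: 165×2.0 = 330 → clamp → 255
B: 43×2.0 = 86
= RGB(255, 255, 86)


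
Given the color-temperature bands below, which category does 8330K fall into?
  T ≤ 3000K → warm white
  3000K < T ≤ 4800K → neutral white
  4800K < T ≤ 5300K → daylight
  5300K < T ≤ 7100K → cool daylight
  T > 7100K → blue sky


Temperature: 8330K
8330K > 7100K → blue sky
Classification: blue sky


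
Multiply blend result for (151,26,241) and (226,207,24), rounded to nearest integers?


Multiply: C = A×B/255, rounded to nearest integer
R: 151×226/255 = 34126/255 ≈ 133.827 → 134
G: 26×207/255 = 5382/255 ≈ 21.106 → 21
B: 241×24/255 = 5784/255 ≈ 22.682 → 23
= RGB(134, 21, 23)


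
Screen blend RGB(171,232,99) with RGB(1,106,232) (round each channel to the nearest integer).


Screen: C = 255 - (255-A)×(255-B)/255, rounded to nearest integer
R: 255 - (255-171)×(255-1)/255 = 255 - 21336/255 ≈ 255 - 83.671 = 171.329 → 171
G: 255 - (255-232)×(255-106)/255 = 255 - 3427/255 ≈ 255 - 13.439 = 241.561 → 242
B: 255 - (255-99)×(255-232)/255 = 255 - 3588/255 ≈ 255 - 14.071 = 240.929 → 241
= RGB(171, 242, 241)


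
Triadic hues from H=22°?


Triadic: equally spaced at 120° intervals
H1 = 22°
H2 = (22 + 120) mod 360 = 142°
H3 = (22 + 240) mod 360 = 262°
Triadic = 22°, 142°, 262°


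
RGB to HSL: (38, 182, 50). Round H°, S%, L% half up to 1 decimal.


Normalize: R'=38/255≈0.1490, G'=182/255≈0.7137, B'=50/255≈0.1961
Max=182/255, Min=38/255, Δ=Max-Min=144/255
L = (Max+Min)/2 = (182+38)/510 = 220/510 = 0.43137… → L = 43.1%
L ≤ 0.5 → S = Δ/(Max+Min) = 144/(182+38) = 144/220 = 0.65454… → S = 65.5%
(the 1/255 factors cancel in S and H, so raw channel differences can be used)
Max is G' → H = 60 × ((B-R)/Δ + 2) = 60 × ((50-38)/144 + 2)
  12/144 + 2 = 0.0833… + 2 = 2.0833…
  H = 60 × 2.0833… = 125° → H = 125.0°
= HSL(125.0°, 65.5%, 43.1%)


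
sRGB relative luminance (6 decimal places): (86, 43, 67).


Linearize each channel (sRGB transfer function): c = v/255; c_lin = c/12.92 if c ≤ 0.04045, else ((c+0.055)/1.055)^2.4
  R: 86/255 ≈ 0.337255 > 0.04045 → ((0.337255+0.055)/1.055)^2.4 ≈ 0.093059
  G: 43/255 ≈ 0.168627 > 0.04045 → ((0.168627+0.055)/1.055)^2.4 ≈ 0.024158
  B: 67/255 ≈ 0.262745 > 0.04045 → ((0.262745+0.055)/1.055)^2.4 ≈ 0.056128
R_lin = 0.093059, G_lin = 0.024158, B_lin = 0.056128
L = 0.2126×R + 0.7152×G + 0.0722×B
L = 0.2126×0.093059 + 0.7152×0.024158 + 0.0722×0.056128
L ≈ 0.041114


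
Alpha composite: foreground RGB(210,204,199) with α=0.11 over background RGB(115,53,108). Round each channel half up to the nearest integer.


C = α×F + (1-α)×B, with 1-α = 0.89
R: 0.11×210 + 0.89×115 = 23.10 + 102.35 = 125.45 → 125
G: 0.11×204 + 0.89×53 = 22.44 + 47.17 = 69.61 → 70
B: 0.11×199 + 0.89×108 = 21.89 + 96.12 = 118.01 → 118
= RGB(125, 70, 118)


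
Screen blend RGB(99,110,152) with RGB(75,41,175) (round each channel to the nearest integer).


Screen: C = 255 - (255-A)×(255-B)/255, rounded to nearest integer
R: 255 - (255-99)×(255-75)/255 = 255 - 28080/255 ≈ 255 - 110.118 = 144.882 → 145
G: 255 - (255-110)×(255-41)/255 = 255 - 31030/255 ≈ 255 - 121.686 = 133.314 → 133
B: 255 - (255-152)×(255-175)/255 = 255 - 8240/255 ≈ 255 - 32.314 = 222.686 → 223
= RGB(145, 133, 223)


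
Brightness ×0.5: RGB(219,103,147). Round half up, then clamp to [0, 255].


Multiply each channel by 0.5, round half up, clamp to [0, 255]
R: 219×0.5 = 109.5 → round → 110
G: 103×0.5 = 51.5 → round → 52
B: 147×0.5 = 73.5 → round → 74
= RGB(110, 52, 74)


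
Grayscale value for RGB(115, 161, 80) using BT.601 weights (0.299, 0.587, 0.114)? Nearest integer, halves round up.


Gray = 0.299×R + 0.587×G + 0.114×B
Gray = 0.299×115 + 0.587×161 + 0.114×80
Gray = 34.385 + 94.507 + 9.120
Gray = 138.012 → round half up → 138
Gray = 138


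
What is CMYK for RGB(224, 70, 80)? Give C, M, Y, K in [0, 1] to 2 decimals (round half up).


R'=224/255≈0.8784, G'=70/255≈0.2745, B'=80/255≈0.3137
K = 1 - max(R',G',B') = 1 - 224/255 = 31/255 = 0.12156… → 0.12
(1-R'-K)/(1-K) simplifies to (max-R)/max with max = 224:
C = (224-224)/224 = 0/224 = 0 → 0.00
M = (224-70)/224 = 154/224 = 0.6875 → 0.69
Y = (224-80)/224 = 144/224 = 0.64285… → 0.64
= CMYK(0.00, 0.69, 0.64, 0.12)


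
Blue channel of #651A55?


Color: #651A55
R = 65 = 101
G = 1A = 26
B = 55 = 85
Blue = 85


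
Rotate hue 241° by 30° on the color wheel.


New hue = (H + rotation) mod 360
New hue = (241 + 30) mod 360
= 271 mod 360
= 271°


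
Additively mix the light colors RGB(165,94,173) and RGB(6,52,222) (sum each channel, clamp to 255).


Additive: each channel = min(255, C₁+C₂)
R: 165+6 = 171 → 171
G: 94+52 = 146 → 146
B: 173+222 = 395 → 255
= RGB(171, 146, 255)


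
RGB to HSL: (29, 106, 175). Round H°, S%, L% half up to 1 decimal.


Normalize: R'=29/255≈0.1137, G'=106/255≈0.4157, B'=175/255≈0.6863
Max=175/255, Min=29/255, Δ=Max-Min=146/255
L = (Max+Min)/2 = (175+29)/510 = 204/510 = 0.4 → L = 40.0%
L ≤ 0.5 → S = Δ/(Max+Min) = 146/(175+29) = 146/204 = 0.71568… → S = 71.6%
(the 1/255 factors cancel in S and H, so raw channel differences can be used)
Max is B' → H = 60 × ((R-G)/Δ + 4) = 60 × ((29-106)/146 + 4)
  -77/146 + 4 = -0.5273… + 4 = 3.4726…
  H = 60 × 3.4726… = 208.356…° → H = 208.4°
= HSL(208.4°, 71.6%, 40.0%)


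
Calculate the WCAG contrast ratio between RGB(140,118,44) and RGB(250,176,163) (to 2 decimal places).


Linearize each sRGB channel c=v/255: c/12.92 if c ≤ 0.04045 else ((c+0.055)/1.055)^2.4
L = 0.2126×R_lin + 0.7152×G_lin + 0.0722×B_lin
Color 1 (140,118,44):
  R=140: 140/255≈0.5490 > 0.04045 → ((0.5490+0.055)/1.055)^2.4 ≈ 0.26225
  G=118: 118/255≈0.4627 > 0.04045 → ((0.4627+0.055)/1.055)^2.4 ≈ 0.18116
  B=44: 44/255≈0.1725 > 0.04045 → ((0.1725+0.055)/1.055)^2.4 ≈ 0.02519
  L1 = 0.2126×0.26225 + 0.7152×0.18116 + 0.0722×0.02519 ≈ 0.18714
Color 2 (250,176,163):
  R=250: 250/255≈0.9804 > 0.04045 → ((0.9804+0.055)/1.055)^2.4 ≈ 0.95597
  G=176: 176/255≈0.6902 > 0.04045 → ((0.6902+0.055)/1.055)^2.4 ≈ 0.43415
  B=163: 163/255≈0.6392 > 0.04045 → ((0.6392+0.055)/1.055)^2.4 ≈ 0.36625
  L2 = 0.2126×0.95597 + 0.7152×0.43415 + 0.0722×0.36625 ≈ 0.54019
Lighter = 0.54019, Darker = 0.18714
Ratio = (L_lighter + 0.05) / (L_darker + 0.05)
Ratio = (0.54019 + 0.05) / (0.18714 + 0.05) = 0.59019 / 0.23714 ≈ 2.4888
Ratio ≈ 2.49:1


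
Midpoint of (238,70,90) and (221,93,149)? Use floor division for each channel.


Midpoint: each channel = ⌊(C₁+C₂)/2⌋
R: ⌊(238+221)/2⌋ = 229
G: ⌊(70+93)/2⌋ = 81
B: ⌊(90+149)/2⌋ = 119
= RGB(229, 81, 119)


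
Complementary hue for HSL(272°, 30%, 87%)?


Complement = opposite side of color wheel = hue + 180°
H' = (272 + 180) mod 360 = 92°
S and L unchanged.
= HSL(92°, 30%, 87%)


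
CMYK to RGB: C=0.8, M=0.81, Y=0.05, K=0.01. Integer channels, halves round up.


R = 255 × (1-C) × (1-K) = 255 × 0.20 × 0.99 = 50.49 → 50
G = 255 × (1-M) × (1-K) = 255 × 0.19 × 0.99 = 47.9655 → 48
B = 255 × (1-Y) × (1-K) = 255 × 0.95 × 0.99 = 239.8275 → 240
= RGB(50, 48, 240)


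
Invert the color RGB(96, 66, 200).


Invert: (255-R, 255-G, 255-B)
R: 255-96 = 159
G: 255-66 = 189
B: 255-200 = 55
= RGB(159, 189, 55)


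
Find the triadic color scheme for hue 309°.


Triadic: equally spaced at 120° intervals
H1 = 309°
H2 = (309 + 120) mod 360 = 69°
H3 = (309 + 240) mod 360 = 189°
Triadic = 309°, 69°, 189°


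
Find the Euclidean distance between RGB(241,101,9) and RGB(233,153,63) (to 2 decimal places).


d = √[(R₁-R₂)² + (G₁-G₂)² + (B₁-B₂)²]
d = √[(241-233)² + (101-153)² + (9-63)²]
d = √[64 + 2704 + 2916]
d = √5684
d ≈ 75.39


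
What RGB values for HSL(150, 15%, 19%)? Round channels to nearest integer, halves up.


H=150°, S=0.15, L=0.19
C = (1-|2L-1|)×S = (1-|-0.62|)×0.15 = 0.057
H' = H/60 = 150/60 ≈ 2.5000; X = C×(1-|H' mod 2 - 1|) = 0.0285
m = L - C/2 = 0.19 - 0.0285 = 0.1615
Sector ⌊H'⌋ = 2 → (R',G',B') = (0.0, 0.057, 0.0285)
RGB = ((R'+m)×255, (G'+m)×255, (B'+m)×255) = (41.1825, 55.7175, 48.45)
Round half up → RGB(41, 56, 48)


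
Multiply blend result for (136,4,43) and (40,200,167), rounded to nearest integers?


Multiply: C = A×B/255, rounded to nearest integer
R: 136×40/255 = 5440/255 ≈ 21.333 → 21
G: 4×200/255 = 800/255 ≈ 3.137 → 3
B: 43×167/255 = 7181/255 ≈ 28.161 → 28
= RGB(21, 3, 28)


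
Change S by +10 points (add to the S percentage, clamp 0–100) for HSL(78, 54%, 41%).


Original S = 54%
Adjustment = +10 percentage points
New S = 54 + (10) = 64
Clamp to [0, 100] → 64
= HSL(78°, 64%, 41%)


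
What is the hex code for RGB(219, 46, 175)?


R = 219 → DB (hex)
G = 46 → 2E (hex)
B = 175 → AF (hex)
Hex = #DB2EAF


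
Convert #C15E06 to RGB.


C1 → 193 (R)
5E → 94 (G)
06 → 6 (B)
= RGB(193, 94, 6)


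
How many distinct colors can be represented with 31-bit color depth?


Colors = 2^bits = 2^31
= 2,147,483,648 colors


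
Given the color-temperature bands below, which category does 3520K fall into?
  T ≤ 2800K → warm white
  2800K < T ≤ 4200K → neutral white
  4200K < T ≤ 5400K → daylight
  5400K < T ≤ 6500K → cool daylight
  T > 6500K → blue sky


Temperature: 3520K
2800K < 3520K ≤ 4200K → neutral white
Classification: neutral white


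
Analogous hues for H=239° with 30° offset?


Base hue: 239°
Left analog: (239 - 30) mod 360 = 209°
Right analog: (239 + 30) mod 360 = 269°
Analogous hues = 209° and 269°


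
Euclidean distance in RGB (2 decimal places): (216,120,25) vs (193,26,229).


d = √[(R₁-R₂)² + (G₁-G₂)² + (B₁-B₂)²]
d = √[(216-193)² + (120-26)² + (25-229)²]
d = √[529 + 8836 + 41616]
d = √50981
d ≈ 225.79


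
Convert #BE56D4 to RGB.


BE → 190 (R)
56 → 86 (G)
D4 → 212 (B)
= RGB(190, 86, 212)


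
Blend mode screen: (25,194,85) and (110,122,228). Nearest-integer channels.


Screen: C = 255 - (255-A)×(255-B)/255, rounded to nearest integer
R: 255 - (255-25)×(255-110)/255 = 255 - 33350/255 ≈ 255 - 130.784 = 124.216 → 124
G: 255 - (255-194)×(255-122)/255 = 255 - 8113/255 ≈ 255 - 31.816 = 223.184 → 223
B: 255 - (255-85)×(255-228)/255 = 255 - 4590/255 ≈ 255 - 18.000 = 237.000 → 237
= RGB(124, 223, 237)


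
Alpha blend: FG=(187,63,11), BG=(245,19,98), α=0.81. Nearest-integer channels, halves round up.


C = α×F + (1-α)×B, with 1-α = 0.19
R: 0.81×187 + 0.19×245 = 151.47 + 46.55 = 198.02 → 198
G: 0.81×63 + 0.19×19 = 51.03 + 3.61 = 54.64 → 55
B: 0.81×11 + 0.19×98 = 8.91 + 18.62 = 27.53 → 28
= RGB(198, 55, 28)


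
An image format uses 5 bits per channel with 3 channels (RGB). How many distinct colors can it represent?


Total bits = 5 bits/channel × 3 channels = 15 bits
Distinct colors = 2^15
= 32,768 colors


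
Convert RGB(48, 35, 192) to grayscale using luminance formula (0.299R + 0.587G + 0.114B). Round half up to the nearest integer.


Gray = 0.299×R + 0.587×G + 0.114×B
Gray = 0.299×48 + 0.587×35 + 0.114×192
Gray = 14.352 + 20.545 + 21.888
Gray = 56.785 → round half up → 57
Gray = 57


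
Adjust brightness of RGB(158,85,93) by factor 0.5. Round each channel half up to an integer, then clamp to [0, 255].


Multiply each channel by 0.5, round half up, clamp to [0, 255]
R: 158×0.5 = 79
G: 85×0.5 = 42.5 → round → 43
B: 93×0.5 = 46.5 → round → 47
= RGB(79, 43, 47)


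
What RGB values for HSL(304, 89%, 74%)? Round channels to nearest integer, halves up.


H=304°, S=0.89, L=0.74
C = (1-|2L-1|)×S = (1-|0.48|)×0.89 = 0.4628
H' = H/60 = 304/60 ≈ 5.0667; X = C×(1-|H' mod 2 - 1|) ≈ 0.4319
m = L - C/2 = 0.74 - 0.2314 = 0.5086
Sector ⌊H'⌋ = 5 → (R',G',B') = (0.4628, 0.0, ≈0.4319)
RGB = ((R'+m)×255, (G'+m)×255, (B'+m)×255) = (247.707, 129.693, 239.8394)
Round half up → RGB(248, 130, 240)


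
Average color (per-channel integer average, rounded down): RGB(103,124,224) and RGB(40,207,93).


Midpoint: each channel = ⌊(C₁+C₂)/2⌋
R: ⌊(103+40)/2⌋ = 71
G: ⌊(124+207)/2⌋ = 165
B: ⌊(224+93)/2⌋ = 158
= RGB(71, 165, 158)


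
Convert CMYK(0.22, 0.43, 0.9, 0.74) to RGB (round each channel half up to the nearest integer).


R = 255 × (1-C) × (1-K) = 255 × 0.78 × 0.26 = 51.714 → 52
G = 255 × (1-M) × (1-K) = 255 × 0.57 × 0.26 = 37.791 → 38
B = 255 × (1-Y) × (1-K) = 255 × 0.10 × 0.26 = 6.63 → 7
= RGB(52, 38, 7)


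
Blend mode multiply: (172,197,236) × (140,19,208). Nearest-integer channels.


Multiply: C = A×B/255, rounded to nearest integer
R: 172×140/255 = 24080/255 ≈ 94.431 → 94
G: 197×19/255 = 3743/255 ≈ 14.678 → 15
B: 236×208/255 = 49088/255 ≈ 192.502 → 193
= RGB(94, 15, 193)


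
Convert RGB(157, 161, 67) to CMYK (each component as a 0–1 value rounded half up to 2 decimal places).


R'=157/255≈0.6157, G'=161/255≈0.6314, B'=67/255≈0.2627
K = 1 - max(R',G',B') = 1 - 161/255 = 94/255 = 0.36862… → 0.37
(1-R'-K)/(1-K) simplifies to (max-R)/max with max = 161:
C = (161-157)/161 = 4/161 = 0.02484… → 0.02
M = (161-161)/161 = 0/161 = 0 → 0.00
Y = (161-67)/161 = 94/161 = 0.58385… → 0.58
= CMYK(0.02, 0.00, 0.58, 0.37)


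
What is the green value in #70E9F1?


Color: #70E9F1
R = 70 = 112
G = E9 = 233
B = F1 = 241
Green = 233


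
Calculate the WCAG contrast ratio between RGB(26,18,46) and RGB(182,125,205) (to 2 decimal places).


Linearize each sRGB channel c=v/255: c/12.92 if c ≤ 0.04045 else ((c+0.055)/1.055)^2.4
L = 0.2126×R_lin + 0.7152×G_lin + 0.0722×B_lin
Color 1 (26,18,46):
  R=26: 26/255≈0.1020 > 0.04045 → ((0.1020+0.055)/1.055)^2.4 ≈ 0.01033
  G=18: 18/255≈0.0706 > 0.04045 → ((0.0706+0.055)/1.055)^2.4 ≈ 0.00605
  B=46: 46/255≈0.1804 > 0.04045 → ((0.1804+0.055)/1.055)^2.4 ≈ 0.02732
  L1 = 0.2126×0.01033 + 0.7152×0.00605 + 0.0722×0.02732 ≈ 0.00849
Color 2 (182,125,205):
  R=182: 182/255≈0.7137 > 0.04045 → ((0.7137+0.055)/1.055)^2.4 ≈ 0.46778
  G=125: 125/255≈0.4902 > 0.04045 → ((0.4902+0.055)/1.055)^2.4 ≈ 0.20508
  B=205: 205/255≈0.8039 > 0.04045 → ((0.8039+0.055)/1.055)^2.4 ≈ 0.61050
  L2 = 0.2126×0.46778 + 0.7152×0.20508 + 0.0722×0.61050 ≈ 0.29020
Lighter = 0.29020, Darker = 0.00849
Ratio = (L_lighter + 0.05) / (L_darker + 0.05)
Ratio = (0.29020 + 0.05) / (0.00849 + 0.05) = 0.34020 / 0.05849 ≈ 5.8159
Ratio ≈ 5.82:1


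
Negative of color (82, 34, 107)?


Invert: (255-R, 255-G, 255-B)
R: 255-82 = 173
G: 255-34 = 221
B: 255-107 = 148
= RGB(173, 221, 148)


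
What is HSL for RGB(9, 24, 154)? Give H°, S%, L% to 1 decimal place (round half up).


Normalize: R'=9/255≈0.0353, G'=24/255≈0.0941, B'=154/255≈0.6039
Max=154/255, Min=9/255, Δ=Max-Min=145/255
L = (Max+Min)/2 = (154+9)/510 = 163/510 = 0.31960… → L = 32.0%
L ≤ 0.5 → S = Δ/(Max+Min) = 145/(154+9) = 145/163 = 0.88957… → S = 89.0%
(the 1/255 factors cancel in S and H, so raw channel differences can be used)
Max is B' → H = 60 × ((R-G)/Δ + 4) = 60 × ((9-24)/145 + 4)
  -15/145 + 4 = -0.1034… + 4 = 3.8965…
  H = 60 × 3.8965… = 233.793…° → H = 233.8°
= HSL(233.8°, 89.0%, 32.0%)


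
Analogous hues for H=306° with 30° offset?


Base hue: 306°
Left analog: (306 - 30) mod 360 = 276°
Right analog: (306 + 30) mod 360 = 336°
Analogous hues = 276° and 336°


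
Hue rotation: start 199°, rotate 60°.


New hue = (H + rotation) mod 360
New hue = (199 + 60) mod 360
= 259 mod 360
= 259°


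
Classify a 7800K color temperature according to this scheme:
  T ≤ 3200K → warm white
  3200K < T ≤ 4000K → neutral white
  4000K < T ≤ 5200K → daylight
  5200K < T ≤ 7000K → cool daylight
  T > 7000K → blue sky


Temperature: 7800K
7800K > 7000K → blue sky
Classification: blue sky
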